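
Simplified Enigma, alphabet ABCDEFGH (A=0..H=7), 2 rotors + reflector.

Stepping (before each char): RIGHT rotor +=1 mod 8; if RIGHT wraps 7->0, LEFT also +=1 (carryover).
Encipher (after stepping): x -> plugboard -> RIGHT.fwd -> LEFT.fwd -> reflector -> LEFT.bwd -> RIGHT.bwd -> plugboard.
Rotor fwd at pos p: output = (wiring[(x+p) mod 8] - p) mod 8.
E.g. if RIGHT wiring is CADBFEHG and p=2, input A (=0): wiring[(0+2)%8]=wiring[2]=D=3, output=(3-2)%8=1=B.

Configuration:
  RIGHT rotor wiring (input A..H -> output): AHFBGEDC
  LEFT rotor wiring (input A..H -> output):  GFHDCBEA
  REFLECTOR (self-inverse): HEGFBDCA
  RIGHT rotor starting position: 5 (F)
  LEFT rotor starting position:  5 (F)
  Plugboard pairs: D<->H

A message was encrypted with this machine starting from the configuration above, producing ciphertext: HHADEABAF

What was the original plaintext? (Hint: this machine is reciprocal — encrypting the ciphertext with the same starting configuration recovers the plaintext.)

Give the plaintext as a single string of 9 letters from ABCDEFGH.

Answer: BGHHFGGCC

Derivation:
Char 1 ('H'): step: R->6, L=5; H->plug->D->R->B->L->H->refl->A->L'->E->R'->B->plug->B
Char 2 ('H'): step: R->7, L=5; H->plug->D->R->G->L->G->refl->C->L'->F->R'->G->plug->G
Char 3 ('A'): step: R->0, L->6 (L advanced); A->plug->A->R->A->L->G->refl->C->L'->B->R'->D->plug->H
Char 4 ('D'): step: R->1, L=6; D->plug->H->R->H->L->D->refl->F->L'->F->R'->D->plug->H
Char 5 ('E'): step: R->2, L=6; E->plug->E->R->B->L->C->refl->G->L'->A->R'->F->plug->F
Char 6 ('A'): step: R->3, L=6; A->plug->A->R->G->L->E->refl->B->L'->E->R'->G->plug->G
Char 7 ('B'): step: R->4, L=6; B->plug->B->R->A->L->G->refl->C->L'->B->R'->G->plug->G
Char 8 ('A'): step: R->5, L=6; A->plug->A->R->H->L->D->refl->F->L'->F->R'->C->plug->C
Char 9 ('F'): step: R->6, L=6; F->plug->F->R->D->L->H->refl->A->L'->C->R'->C->plug->C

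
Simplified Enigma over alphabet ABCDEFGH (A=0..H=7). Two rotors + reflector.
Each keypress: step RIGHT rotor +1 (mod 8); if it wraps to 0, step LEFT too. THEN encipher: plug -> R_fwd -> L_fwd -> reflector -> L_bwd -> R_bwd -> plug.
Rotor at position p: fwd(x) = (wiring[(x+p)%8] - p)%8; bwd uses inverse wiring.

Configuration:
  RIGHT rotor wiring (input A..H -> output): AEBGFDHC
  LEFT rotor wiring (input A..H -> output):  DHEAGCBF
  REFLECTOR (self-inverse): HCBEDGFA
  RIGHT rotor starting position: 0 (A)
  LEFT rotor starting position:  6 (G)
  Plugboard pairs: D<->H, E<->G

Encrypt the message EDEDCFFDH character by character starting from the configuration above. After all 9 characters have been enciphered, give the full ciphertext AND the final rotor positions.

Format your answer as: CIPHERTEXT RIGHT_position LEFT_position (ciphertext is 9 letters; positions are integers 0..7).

Char 1 ('E'): step: R->1, L=6; E->plug->G->R->B->L->H->refl->A->L'->G->R'->F->plug->F
Char 2 ('D'): step: R->2, L=6; D->plug->H->R->C->L->F->refl->G->L'->E->R'->B->plug->B
Char 3 ('E'): step: R->3, L=6; E->plug->G->R->B->L->H->refl->A->L'->G->R'->H->plug->D
Char 4 ('D'): step: R->4, L=6; D->plug->H->R->C->L->F->refl->G->L'->E->R'->E->plug->G
Char 5 ('C'): step: R->5, L=6; C->plug->C->R->F->L->C->refl->B->L'->D->R'->D->plug->H
Char 6 ('F'): step: R->6, L=6; F->plug->F->R->A->L->D->refl->E->L'->H->R'->G->plug->E
Char 7 ('F'): step: R->7, L=6; F->plug->F->R->G->L->A->refl->H->L'->B->R'->B->plug->B
Char 8 ('D'): step: R->0, L->7 (L advanced); D->plug->H->R->C->L->A->refl->H->L'->F->R'->E->plug->G
Char 9 ('H'): step: R->1, L=7; H->plug->D->R->E->L->B->refl->C->L'->H->R'->H->plug->D
Final: ciphertext=FBDGHEBGD, RIGHT=1, LEFT=7

Answer: FBDGHEBGD 1 7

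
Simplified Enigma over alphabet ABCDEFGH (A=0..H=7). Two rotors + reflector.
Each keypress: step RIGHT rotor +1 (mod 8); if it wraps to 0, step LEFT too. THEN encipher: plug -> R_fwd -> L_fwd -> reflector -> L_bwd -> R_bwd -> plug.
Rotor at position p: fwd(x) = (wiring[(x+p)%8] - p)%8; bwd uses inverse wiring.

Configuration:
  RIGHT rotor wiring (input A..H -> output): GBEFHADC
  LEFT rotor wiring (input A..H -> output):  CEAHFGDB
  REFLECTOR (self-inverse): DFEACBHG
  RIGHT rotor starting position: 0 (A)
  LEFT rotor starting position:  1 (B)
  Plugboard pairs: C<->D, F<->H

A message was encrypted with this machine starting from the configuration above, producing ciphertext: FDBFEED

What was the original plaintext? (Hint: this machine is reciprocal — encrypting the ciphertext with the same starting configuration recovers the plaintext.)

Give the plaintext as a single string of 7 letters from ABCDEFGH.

Char 1 ('F'): step: R->1, L=1; F->plug->H->R->F->L->C->refl->E->L'->D->R'->B->plug->B
Char 2 ('D'): step: R->2, L=1; D->plug->C->R->F->L->C->refl->E->L'->D->R'->B->plug->B
Char 3 ('B'): step: R->3, L=1; B->plug->B->R->E->L->F->refl->B->L'->H->R'->E->plug->E
Char 4 ('F'): step: R->4, L=1; F->plug->H->R->B->L->H->refl->G->L'->C->R'->E->plug->E
Char 5 ('E'): step: R->5, L=1; E->plug->E->R->E->L->F->refl->B->L'->H->R'->F->plug->H
Char 6 ('E'): step: R->6, L=1; E->plug->E->R->G->L->A->refl->D->L'->A->R'->C->plug->D
Char 7 ('D'): step: R->7, L=1; D->plug->C->R->C->L->G->refl->H->L'->B->R'->G->plug->G

Answer: BBEEHDG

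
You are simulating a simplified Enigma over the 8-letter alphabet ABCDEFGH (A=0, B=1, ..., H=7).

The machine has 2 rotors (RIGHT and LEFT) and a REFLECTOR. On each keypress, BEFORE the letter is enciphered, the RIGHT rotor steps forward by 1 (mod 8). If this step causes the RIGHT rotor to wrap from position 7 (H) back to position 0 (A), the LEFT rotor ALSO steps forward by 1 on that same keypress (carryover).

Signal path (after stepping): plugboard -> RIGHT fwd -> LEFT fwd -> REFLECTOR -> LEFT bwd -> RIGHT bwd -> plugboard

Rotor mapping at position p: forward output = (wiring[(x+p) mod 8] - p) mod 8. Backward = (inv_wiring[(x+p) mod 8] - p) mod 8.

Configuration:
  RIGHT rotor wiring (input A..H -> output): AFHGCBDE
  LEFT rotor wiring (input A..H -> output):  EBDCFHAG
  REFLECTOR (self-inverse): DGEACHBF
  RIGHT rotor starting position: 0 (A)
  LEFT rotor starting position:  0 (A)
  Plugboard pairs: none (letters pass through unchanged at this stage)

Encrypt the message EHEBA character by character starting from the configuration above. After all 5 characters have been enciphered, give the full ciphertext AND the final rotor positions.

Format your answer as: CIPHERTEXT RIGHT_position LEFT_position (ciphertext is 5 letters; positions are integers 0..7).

Answer: GCBEH 5 0

Derivation:
Char 1 ('E'): step: R->1, L=0; E->plug->E->R->A->L->E->refl->C->L'->D->R'->G->plug->G
Char 2 ('H'): step: R->2, L=0; H->plug->H->R->D->L->C->refl->E->L'->A->R'->C->plug->C
Char 3 ('E'): step: R->3, L=0; E->plug->E->R->B->L->B->refl->G->L'->H->R'->B->plug->B
Char 4 ('B'): step: R->4, L=0; B->plug->B->R->F->L->H->refl->F->L'->E->R'->E->plug->E
Char 5 ('A'): step: R->5, L=0; A->plug->A->R->E->L->F->refl->H->L'->F->R'->H->plug->H
Final: ciphertext=GCBEH, RIGHT=5, LEFT=0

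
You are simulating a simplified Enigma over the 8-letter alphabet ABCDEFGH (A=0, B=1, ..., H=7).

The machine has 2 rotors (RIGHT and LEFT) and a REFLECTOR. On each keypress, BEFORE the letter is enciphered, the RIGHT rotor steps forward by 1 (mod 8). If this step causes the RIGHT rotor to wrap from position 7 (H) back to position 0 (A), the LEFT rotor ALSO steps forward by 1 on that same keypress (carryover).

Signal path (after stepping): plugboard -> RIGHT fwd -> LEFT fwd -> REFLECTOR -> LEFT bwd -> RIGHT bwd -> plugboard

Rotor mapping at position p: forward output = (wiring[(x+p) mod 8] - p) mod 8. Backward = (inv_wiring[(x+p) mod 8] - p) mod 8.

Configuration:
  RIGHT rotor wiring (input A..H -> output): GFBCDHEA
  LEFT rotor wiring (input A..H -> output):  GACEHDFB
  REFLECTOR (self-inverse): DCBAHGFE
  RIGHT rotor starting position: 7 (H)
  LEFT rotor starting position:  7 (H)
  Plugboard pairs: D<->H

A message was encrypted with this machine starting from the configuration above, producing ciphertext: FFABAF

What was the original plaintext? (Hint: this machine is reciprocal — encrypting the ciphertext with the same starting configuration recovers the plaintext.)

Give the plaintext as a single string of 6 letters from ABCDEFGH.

Char 1 ('F'): step: R->0, L->0 (L advanced); F->plug->F->R->H->L->B->refl->C->L'->C->R'->D->plug->H
Char 2 ('F'): step: R->1, L=0; F->plug->F->R->D->L->E->refl->H->L'->E->R'->A->plug->A
Char 3 ('A'): step: R->2, L=0; A->plug->A->R->H->L->B->refl->C->L'->C->R'->E->plug->E
Char 4 ('B'): step: R->3, L=0; B->plug->B->R->A->L->G->refl->F->L'->G->R'->H->plug->D
Char 5 ('A'): step: R->4, L=0; A->plug->A->R->H->L->B->refl->C->L'->C->R'->E->plug->E
Char 6 ('F'): step: R->5, L=0; F->plug->F->R->E->L->H->refl->E->L'->D->R'->C->plug->C

Answer: HAEDEC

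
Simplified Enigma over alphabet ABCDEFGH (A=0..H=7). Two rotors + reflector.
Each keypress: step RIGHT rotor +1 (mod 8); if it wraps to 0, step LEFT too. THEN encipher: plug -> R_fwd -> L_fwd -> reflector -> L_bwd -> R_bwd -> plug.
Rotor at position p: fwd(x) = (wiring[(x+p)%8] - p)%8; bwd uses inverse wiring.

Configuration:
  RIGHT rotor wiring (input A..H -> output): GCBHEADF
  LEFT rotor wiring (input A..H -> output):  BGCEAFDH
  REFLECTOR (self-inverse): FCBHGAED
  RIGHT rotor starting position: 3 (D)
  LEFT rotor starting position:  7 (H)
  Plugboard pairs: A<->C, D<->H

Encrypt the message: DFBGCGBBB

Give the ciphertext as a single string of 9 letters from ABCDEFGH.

Answer: EAGFHDGFG

Derivation:
Char 1 ('D'): step: R->4, L=7; D->plug->H->R->D->L->D->refl->H->L'->C->R'->E->plug->E
Char 2 ('F'): step: R->5, L=7; F->plug->F->R->E->L->F->refl->A->L'->A->R'->C->plug->A
Char 3 ('B'): step: R->6, L=7; B->plug->B->R->H->L->E->refl->G->L'->G->R'->G->plug->G
Char 4 ('G'): step: R->7, L=7; G->plug->G->R->B->L->C->refl->B->L'->F->R'->F->plug->F
Char 5 ('C'): step: R->0, L->0 (L advanced); C->plug->A->R->G->L->D->refl->H->L'->H->R'->D->plug->H
Char 6 ('G'): step: R->1, L=0; G->plug->G->R->E->L->A->refl->F->L'->F->R'->H->plug->D
Char 7 ('B'): step: R->2, L=0; B->plug->B->R->F->L->F->refl->A->L'->E->R'->G->plug->G
Char 8 ('B'): step: R->3, L=0; B->plug->B->R->B->L->G->refl->E->L'->D->R'->F->plug->F
Char 9 ('B'): step: R->4, L=0; B->plug->B->R->E->L->A->refl->F->L'->F->R'->G->plug->G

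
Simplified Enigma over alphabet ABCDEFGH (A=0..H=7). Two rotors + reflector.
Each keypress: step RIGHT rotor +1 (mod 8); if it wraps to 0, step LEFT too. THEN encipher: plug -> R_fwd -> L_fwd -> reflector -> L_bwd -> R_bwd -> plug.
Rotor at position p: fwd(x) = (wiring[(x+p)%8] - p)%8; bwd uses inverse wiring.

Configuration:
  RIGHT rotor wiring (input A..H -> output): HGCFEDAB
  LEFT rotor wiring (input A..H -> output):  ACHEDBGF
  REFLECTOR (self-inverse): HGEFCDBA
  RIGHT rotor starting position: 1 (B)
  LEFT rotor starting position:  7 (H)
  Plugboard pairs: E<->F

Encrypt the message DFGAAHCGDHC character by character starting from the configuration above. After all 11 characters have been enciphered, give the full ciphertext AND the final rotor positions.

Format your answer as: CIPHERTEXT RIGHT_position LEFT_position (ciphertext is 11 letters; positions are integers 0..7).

Answer: ADDEFBGFBEB 4 0

Derivation:
Char 1 ('D'): step: R->2, L=7; D->plug->D->R->B->L->B->refl->G->L'->A->R'->A->plug->A
Char 2 ('F'): step: R->3, L=7; F->plug->E->R->G->L->C->refl->E->L'->F->R'->D->plug->D
Char 3 ('G'): step: R->4, L=7; G->plug->G->R->G->L->C->refl->E->L'->F->R'->D->plug->D
Char 4 ('A'): step: R->5, L=7; A->plug->A->R->G->L->C->refl->E->L'->F->R'->F->plug->E
Char 5 ('A'): step: R->6, L=7; A->plug->A->R->C->L->D->refl->F->L'->E->R'->E->plug->F
Char 6 ('H'): step: R->7, L=7; H->plug->H->R->B->L->B->refl->G->L'->A->R'->B->plug->B
Char 7 ('C'): step: R->0, L->0 (L advanced); C->plug->C->R->C->L->H->refl->A->L'->A->R'->G->plug->G
Char 8 ('G'): step: R->1, L=0; G->plug->G->R->A->L->A->refl->H->L'->C->R'->E->plug->F
Char 9 ('D'): step: R->2, L=0; D->plug->D->R->B->L->C->refl->E->L'->D->R'->B->plug->B
Char 10 ('H'): step: R->3, L=0; H->plug->H->R->H->L->F->refl->D->L'->E->R'->F->plug->E
Char 11 ('C'): step: R->4, L=0; C->plug->C->R->E->L->D->refl->F->L'->H->R'->B->plug->B
Final: ciphertext=ADDEFBGFBEB, RIGHT=4, LEFT=0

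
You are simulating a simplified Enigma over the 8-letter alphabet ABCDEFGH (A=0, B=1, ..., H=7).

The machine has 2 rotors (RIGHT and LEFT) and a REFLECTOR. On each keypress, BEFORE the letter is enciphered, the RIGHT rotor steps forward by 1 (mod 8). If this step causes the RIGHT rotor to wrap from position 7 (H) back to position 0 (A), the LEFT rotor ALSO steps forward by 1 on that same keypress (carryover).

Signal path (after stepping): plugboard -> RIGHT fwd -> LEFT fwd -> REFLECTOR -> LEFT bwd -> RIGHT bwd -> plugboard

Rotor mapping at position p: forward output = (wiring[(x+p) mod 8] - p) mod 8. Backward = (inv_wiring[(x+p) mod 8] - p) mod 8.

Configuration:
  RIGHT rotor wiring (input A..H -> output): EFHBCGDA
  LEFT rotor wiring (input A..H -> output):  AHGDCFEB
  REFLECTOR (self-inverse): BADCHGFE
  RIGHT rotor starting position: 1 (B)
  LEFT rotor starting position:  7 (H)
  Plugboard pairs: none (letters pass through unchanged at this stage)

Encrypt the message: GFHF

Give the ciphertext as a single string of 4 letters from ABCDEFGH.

Answer: EGEA

Derivation:
Char 1 ('G'): step: R->2, L=7; G->plug->G->R->C->L->A->refl->B->L'->B->R'->E->plug->E
Char 2 ('F'): step: R->3, L=7; F->plug->F->R->B->L->B->refl->A->L'->C->R'->G->plug->G
Char 3 ('H'): step: R->4, L=7; H->plug->H->R->F->L->D->refl->C->L'->A->R'->E->plug->E
Char 4 ('F'): step: R->5, L=7; F->plug->F->R->C->L->A->refl->B->L'->B->R'->A->plug->A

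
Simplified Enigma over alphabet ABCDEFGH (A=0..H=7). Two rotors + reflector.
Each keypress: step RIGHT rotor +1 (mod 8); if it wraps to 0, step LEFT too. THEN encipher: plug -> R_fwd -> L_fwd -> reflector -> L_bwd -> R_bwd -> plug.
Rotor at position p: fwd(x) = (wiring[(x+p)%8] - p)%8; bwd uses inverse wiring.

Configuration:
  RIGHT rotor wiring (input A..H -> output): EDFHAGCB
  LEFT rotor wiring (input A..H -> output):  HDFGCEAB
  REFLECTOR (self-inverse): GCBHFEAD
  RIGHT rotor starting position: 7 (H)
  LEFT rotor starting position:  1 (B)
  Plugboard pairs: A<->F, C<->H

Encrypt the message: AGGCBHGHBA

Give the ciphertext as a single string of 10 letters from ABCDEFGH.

Answer: CEDFFGFFHG

Derivation:
Char 1 ('A'): step: R->0, L->2 (L advanced); A->plug->F->R->G->L->F->refl->E->L'->B->R'->H->plug->C
Char 2 ('G'): step: R->1, L=2; G->plug->G->R->A->L->D->refl->H->L'->F->R'->E->plug->E
Char 3 ('G'): step: R->2, L=2; G->plug->G->R->C->L->A->refl->G->L'->E->R'->D->plug->D
Char 4 ('C'): step: R->3, L=2; C->plug->H->R->C->L->A->refl->G->L'->E->R'->A->plug->F
Char 5 ('B'): step: R->4, L=2; B->plug->B->R->C->L->A->refl->G->L'->E->R'->A->plug->F
Char 6 ('H'): step: R->5, L=2; H->plug->C->R->E->L->G->refl->A->L'->C->R'->G->plug->G
Char 7 ('G'): step: R->6, L=2; G->plug->G->R->C->L->A->refl->G->L'->E->R'->A->plug->F
Char 8 ('H'): step: R->7, L=2; H->plug->C->R->E->L->G->refl->A->L'->C->R'->A->plug->F
Char 9 ('B'): step: R->0, L->3 (L advanced); B->plug->B->R->D->L->F->refl->E->L'->F->R'->C->plug->H
Char 10 ('A'): step: R->1, L=3; A->plug->F->R->B->L->H->refl->D->L'->A->R'->G->plug->G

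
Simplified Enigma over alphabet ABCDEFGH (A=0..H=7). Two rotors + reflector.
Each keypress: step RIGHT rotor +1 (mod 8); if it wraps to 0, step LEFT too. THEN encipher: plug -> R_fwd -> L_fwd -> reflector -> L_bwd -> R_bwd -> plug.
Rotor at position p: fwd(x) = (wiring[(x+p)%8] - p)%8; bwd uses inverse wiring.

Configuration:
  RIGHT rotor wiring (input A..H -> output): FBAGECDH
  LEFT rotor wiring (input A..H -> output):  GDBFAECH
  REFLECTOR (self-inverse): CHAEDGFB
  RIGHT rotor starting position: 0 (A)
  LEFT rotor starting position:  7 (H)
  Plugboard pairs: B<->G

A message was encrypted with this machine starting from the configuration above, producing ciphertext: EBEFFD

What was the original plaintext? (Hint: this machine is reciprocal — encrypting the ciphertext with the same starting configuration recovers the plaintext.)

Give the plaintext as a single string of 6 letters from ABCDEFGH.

Char 1 ('E'): step: R->1, L=7; E->plug->E->R->B->L->H->refl->B->L'->F->R'->C->plug->C
Char 2 ('B'): step: R->2, L=7; B->plug->G->R->D->L->C->refl->A->L'->A->R'->D->plug->D
Char 3 ('E'): step: R->3, L=7; E->plug->E->R->E->L->G->refl->F->L'->G->R'->G->plug->B
Char 4 ('F'): step: R->4, L=7; F->plug->F->R->F->L->B->refl->H->L'->B->R'->E->plug->E
Char 5 ('F'): step: R->5, L=7; F->plug->F->R->D->L->C->refl->A->L'->A->R'->D->plug->D
Char 6 ('D'): step: R->6, L=7; D->plug->D->R->D->L->C->refl->A->L'->A->R'->F->plug->F

Answer: CDBEDF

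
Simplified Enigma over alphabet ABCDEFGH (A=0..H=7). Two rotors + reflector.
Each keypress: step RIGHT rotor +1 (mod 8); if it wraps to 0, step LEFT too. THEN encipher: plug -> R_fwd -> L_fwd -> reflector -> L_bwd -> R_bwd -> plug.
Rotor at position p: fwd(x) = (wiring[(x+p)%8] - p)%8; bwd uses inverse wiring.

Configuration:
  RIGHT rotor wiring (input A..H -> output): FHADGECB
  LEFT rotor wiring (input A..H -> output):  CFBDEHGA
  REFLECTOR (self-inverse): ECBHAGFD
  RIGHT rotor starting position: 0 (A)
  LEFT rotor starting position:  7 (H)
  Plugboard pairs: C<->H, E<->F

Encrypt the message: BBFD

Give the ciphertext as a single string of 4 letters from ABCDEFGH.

Char 1 ('B'): step: R->1, L=7; B->plug->B->R->H->L->H->refl->D->L'->B->R'->F->plug->E
Char 2 ('B'): step: R->2, L=7; B->plug->B->R->B->L->D->refl->H->L'->H->R'->F->plug->E
Char 3 ('F'): step: R->3, L=7; F->plug->E->R->G->L->A->refl->E->L'->E->R'->G->plug->G
Char 4 ('D'): step: R->4, L=7; D->plug->D->R->F->L->F->refl->G->L'->C->R'->A->plug->A

Answer: EEGA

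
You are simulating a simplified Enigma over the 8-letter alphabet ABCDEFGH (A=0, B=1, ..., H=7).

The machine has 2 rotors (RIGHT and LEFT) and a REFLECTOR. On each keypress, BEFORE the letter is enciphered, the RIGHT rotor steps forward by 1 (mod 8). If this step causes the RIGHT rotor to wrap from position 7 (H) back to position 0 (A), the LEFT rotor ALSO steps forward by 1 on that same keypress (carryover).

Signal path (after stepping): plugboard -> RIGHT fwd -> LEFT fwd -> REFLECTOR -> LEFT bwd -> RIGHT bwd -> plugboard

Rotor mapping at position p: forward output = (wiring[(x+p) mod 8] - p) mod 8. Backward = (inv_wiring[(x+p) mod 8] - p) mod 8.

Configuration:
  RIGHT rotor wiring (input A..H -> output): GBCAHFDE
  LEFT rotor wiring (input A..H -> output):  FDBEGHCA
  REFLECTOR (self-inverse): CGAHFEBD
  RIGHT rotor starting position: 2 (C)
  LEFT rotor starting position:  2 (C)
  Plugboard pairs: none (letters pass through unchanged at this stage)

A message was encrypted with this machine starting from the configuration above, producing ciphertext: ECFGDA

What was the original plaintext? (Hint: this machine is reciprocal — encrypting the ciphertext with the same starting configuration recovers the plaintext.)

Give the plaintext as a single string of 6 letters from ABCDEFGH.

Char 1 ('E'): step: R->3, L=2; E->plug->E->R->B->L->C->refl->A->L'->E->R'->B->plug->B
Char 2 ('C'): step: R->4, L=2; C->plug->C->R->H->L->B->refl->G->L'->F->R'->F->plug->F
Char 3 ('F'): step: R->5, L=2; F->plug->F->R->F->L->G->refl->B->L'->H->R'->C->plug->C
Char 4 ('G'): step: R->6, L=2; G->plug->G->R->B->L->C->refl->A->L'->E->R'->E->plug->E
Char 5 ('D'): step: R->7, L=2; D->plug->D->R->D->L->F->refl->E->L'->C->R'->C->plug->C
Char 6 ('A'): step: R->0, L->3 (L advanced); A->plug->A->R->G->L->A->refl->C->L'->F->R'->F->plug->F

Answer: BFCECF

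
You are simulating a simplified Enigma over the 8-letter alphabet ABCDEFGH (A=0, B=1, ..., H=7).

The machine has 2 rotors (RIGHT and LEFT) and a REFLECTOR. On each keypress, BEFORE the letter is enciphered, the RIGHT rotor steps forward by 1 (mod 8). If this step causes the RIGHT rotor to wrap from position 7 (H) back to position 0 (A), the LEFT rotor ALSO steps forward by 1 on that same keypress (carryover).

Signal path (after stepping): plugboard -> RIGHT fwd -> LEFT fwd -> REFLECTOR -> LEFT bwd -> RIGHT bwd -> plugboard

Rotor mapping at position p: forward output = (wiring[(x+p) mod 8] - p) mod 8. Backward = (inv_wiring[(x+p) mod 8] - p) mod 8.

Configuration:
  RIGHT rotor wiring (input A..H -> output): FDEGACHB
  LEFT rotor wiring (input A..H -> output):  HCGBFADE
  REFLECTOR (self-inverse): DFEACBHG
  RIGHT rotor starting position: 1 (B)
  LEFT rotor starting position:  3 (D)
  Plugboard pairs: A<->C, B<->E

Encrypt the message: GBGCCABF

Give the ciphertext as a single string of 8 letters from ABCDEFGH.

Answer: FGEGDCGB

Derivation:
Char 1 ('G'): step: R->2, L=3; G->plug->G->R->D->L->A->refl->D->L'->H->R'->F->plug->F
Char 2 ('B'): step: R->3, L=3; B->plug->E->R->G->L->H->refl->G->L'->A->R'->G->plug->G
Char 3 ('G'): step: R->4, L=3; G->plug->G->R->A->L->G->refl->H->L'->G->R'->B->plug->E
Char 4 ('C'): step: R->5, L=3; C->plug->A->R->F->L->E->refl->C->L'->B->R'->G->plug->G
Char 5 ('C'): step: R->6, L=3; C->plug->A->R->B->L->C->refl->E->L'->F->R'->D->plug->D
Char 6 ('A'): step: R->7, L=3; A->plug->C->R->E->L->B->refl->F->L'->C->R'->A->plug->C
Char 7 ('B'): step: R->0, L->4 (L advanced); B->plug->E->R->A->L->B->refl->F->L'->H->R'->G->plug->G
Char 8 ('F'): step: R->1, L=4; F->plug->F->R->G->L->C->refl->E->L'->B->R'->E->plug->B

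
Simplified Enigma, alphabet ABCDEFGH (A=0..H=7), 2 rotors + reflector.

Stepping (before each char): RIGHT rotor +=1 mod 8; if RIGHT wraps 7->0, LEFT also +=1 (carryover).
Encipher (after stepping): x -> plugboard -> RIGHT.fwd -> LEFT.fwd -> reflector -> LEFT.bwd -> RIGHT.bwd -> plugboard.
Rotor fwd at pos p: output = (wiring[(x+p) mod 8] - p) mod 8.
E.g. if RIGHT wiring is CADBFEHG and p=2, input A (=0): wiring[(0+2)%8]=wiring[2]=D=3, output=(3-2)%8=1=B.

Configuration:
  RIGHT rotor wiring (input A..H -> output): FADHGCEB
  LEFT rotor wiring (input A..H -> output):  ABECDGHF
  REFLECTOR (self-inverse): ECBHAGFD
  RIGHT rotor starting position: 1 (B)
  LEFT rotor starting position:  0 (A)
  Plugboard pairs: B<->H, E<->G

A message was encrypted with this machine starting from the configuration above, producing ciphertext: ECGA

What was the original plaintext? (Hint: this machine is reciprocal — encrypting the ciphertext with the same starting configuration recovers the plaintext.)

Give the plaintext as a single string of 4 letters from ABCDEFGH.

Char 1 ('E'): step: R->2, L=0; E->plug->G->R->D->L->C->refl->B->L'->B->R'->A->plug->A
Char 2 ('C'): step: R->3, L=0; C->plug->C->R->H->L->F->refl->G->L'->F->R'->G->plug->E
Char 3 ('G'): step: R->4, L=0; G->plug->E->R->B->L->B->refl->C->L'->D->R'->H->plug->B
Char 4 ('A'): step: R->5, L=0; A->plug->A->R->F->L->G->refl->F->L'->H->R'->B->plug->H

Answer: AEBH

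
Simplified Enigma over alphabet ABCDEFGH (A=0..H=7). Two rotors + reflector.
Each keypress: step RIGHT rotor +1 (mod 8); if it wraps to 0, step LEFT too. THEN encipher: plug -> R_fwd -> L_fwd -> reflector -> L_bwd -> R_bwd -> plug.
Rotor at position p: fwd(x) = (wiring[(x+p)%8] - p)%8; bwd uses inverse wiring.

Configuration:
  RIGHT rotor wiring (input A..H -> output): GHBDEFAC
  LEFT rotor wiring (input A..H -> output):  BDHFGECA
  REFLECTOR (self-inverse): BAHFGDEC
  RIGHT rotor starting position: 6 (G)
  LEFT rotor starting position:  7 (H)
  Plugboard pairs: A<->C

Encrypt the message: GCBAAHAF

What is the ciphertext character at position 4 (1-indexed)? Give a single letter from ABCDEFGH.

Char 1 ('G'): step: R->7, L=7; G->plug->G->R->G->L->F->refl->D->L'->H->R'->B->plug->B
Char 2 ('C'): step: R->0, L->0 (L advanced); C->plug->A->R->G->L->C->refl->H->L'->C->R'->H->plug->H
Char 3 ('B'): step: R->1, L=0; B->plug->B->R->A->L->B->refl->A->L'->H->R'->F->plug->F
Char 4 ('A'): step: R->2, L=0; A->plug->C->R->C->L->H->refl->C->L'->G->R'->E->plug->E

E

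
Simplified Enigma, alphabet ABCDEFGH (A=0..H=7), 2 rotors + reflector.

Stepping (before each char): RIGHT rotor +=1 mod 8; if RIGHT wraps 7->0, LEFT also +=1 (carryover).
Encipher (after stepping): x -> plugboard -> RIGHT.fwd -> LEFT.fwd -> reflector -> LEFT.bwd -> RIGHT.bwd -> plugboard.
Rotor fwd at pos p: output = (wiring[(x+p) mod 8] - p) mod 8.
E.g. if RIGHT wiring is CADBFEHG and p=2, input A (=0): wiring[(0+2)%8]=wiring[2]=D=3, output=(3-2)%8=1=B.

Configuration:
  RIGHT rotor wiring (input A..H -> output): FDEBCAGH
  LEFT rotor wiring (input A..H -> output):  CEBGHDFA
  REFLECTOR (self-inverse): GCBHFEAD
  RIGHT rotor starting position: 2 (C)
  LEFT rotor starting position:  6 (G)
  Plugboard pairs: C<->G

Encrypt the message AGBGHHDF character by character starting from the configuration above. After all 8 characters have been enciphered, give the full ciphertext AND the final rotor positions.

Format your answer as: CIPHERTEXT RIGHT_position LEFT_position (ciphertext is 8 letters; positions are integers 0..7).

Answer: HFEHEAHB 2 7

Derivation:
Char 1 ('A'): step: R->3, L=6; A->plug->A->R->G->L->B->refl->C->L'->B->R'->H->plug->H
Char 2 ('G'): step: R->4, L=6; G->plug->C->R->C->L->E->refl->F->L'->H->R'->F->plug->F
Char 3 ('B'): step: R->5, L=6; B->plug->B->R->B->L->C->refl->B->L'->G->R'->E->plug->E
Char 4 ('G'): step: R->6, L=6; G->plug->C->R->H->L->F->refl->E->L'->C->R'->H->plug->H
Char 5 ('H'): step: R->7, L=6; H->plug->H->R->H->L->F->refl->E->L'->C->R'->E->plug->E
Char 6 ('H'): step: R->0, L->7 (L advanced); H->plug->H->R->H->L->G->refl->A->L'->F->R'->A->plug->A
Char 7 ('D'): step: R->1, L=7; D->plug->D->R->B->L->D->refl->H->L'->E->R'->H->plug->H
Char 8 ('F'): step: R->2, L=7; F->plug->F->R->F->L->A->refl->G->L'->H->R'->B->plug->B
Final: ciphertext=HFEHEAHB, RIGHT=2, LEFT=7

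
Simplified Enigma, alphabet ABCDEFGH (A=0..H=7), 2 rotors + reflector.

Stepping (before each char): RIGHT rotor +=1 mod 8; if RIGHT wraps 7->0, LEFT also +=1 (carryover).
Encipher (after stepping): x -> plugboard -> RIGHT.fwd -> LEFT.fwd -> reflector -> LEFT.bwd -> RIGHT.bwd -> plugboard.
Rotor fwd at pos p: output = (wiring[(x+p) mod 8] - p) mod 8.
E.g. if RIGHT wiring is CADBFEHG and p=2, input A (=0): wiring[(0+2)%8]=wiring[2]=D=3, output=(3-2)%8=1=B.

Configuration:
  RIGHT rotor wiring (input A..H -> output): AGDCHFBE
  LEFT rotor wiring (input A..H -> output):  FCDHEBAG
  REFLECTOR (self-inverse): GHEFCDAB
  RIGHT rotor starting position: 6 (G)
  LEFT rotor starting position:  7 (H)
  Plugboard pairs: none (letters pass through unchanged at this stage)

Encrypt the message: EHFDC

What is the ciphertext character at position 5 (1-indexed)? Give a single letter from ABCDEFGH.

Char 1 ('E'): step: R->7, L=7; E->plug->E->R->D->L->E->refl->C->L'->G->R'->G->plug->G
Char 2 ('H'): step: R->0, L->0 (L advanced); H->plug->H->R->E->L->E->refl->C->L'->B->R'->G->plug->G
Char 3 ('F'): step: R->1, L=0; F->plug->F->R->A->L->F->refl->D->L'->C->R'->B->plug->B
Char 4 ('D'): step: R->2, L=0; D->plug->D->R->D->L->H->refl->B->L'->F->R'->C->plug->C
Char 5 ('C'): step: R->3, L=0; C->plug->C->R->C->L->D->refl->F->L'->A->R'->H->plug->H

H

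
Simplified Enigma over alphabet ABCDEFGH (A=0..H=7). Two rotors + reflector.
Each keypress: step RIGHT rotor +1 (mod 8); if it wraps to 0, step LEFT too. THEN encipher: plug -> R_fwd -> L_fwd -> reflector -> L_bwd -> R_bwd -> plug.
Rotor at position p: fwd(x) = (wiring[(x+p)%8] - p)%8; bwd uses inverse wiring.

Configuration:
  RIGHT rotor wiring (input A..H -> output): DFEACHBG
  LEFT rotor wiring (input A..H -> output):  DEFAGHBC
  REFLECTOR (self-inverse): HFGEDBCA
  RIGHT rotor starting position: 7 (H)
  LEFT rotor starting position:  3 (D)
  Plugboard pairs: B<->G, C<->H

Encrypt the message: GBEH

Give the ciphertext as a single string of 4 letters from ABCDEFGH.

Answer: HABA

Derivation:
Char 1 ('G'): step: R->0, L->4 (L advanced); G->plug->B->R->F->L->A->refl->H->L'->E->R'->C->plug->H
Char 2 ('B'): step: R->1, L=4; B->plug->G->R->F->L->A->refl->H->L'->E->R'->A->plug->A
Char 3 ('E'): step: R->2, L=4; E->plug->E->R->H->L->E->refl->D->L'->B->R'->G->plug->B
Char 4 ('H'): step: R->3, L=4; H->plug->C->R->E->L->H->refl->A->L'->F->R'->A->plug->A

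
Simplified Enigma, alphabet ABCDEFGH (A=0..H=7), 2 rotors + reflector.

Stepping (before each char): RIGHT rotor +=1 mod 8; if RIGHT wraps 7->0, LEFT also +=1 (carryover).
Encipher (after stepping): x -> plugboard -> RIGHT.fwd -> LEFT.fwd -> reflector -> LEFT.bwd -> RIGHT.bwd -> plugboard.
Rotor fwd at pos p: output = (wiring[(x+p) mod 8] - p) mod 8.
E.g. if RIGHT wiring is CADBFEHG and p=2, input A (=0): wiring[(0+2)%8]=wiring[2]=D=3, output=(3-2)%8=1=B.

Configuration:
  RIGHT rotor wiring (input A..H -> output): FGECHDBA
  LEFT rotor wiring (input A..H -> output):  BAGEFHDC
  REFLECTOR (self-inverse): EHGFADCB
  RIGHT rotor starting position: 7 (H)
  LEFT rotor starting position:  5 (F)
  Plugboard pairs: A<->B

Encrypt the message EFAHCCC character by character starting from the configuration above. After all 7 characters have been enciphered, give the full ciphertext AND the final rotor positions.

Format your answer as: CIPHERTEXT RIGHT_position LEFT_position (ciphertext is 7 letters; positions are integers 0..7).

Char 1 ('E'): step: R->0, L->6 (L advanced); E->plug->E->R->H->L->B->refl->H->L'->G->R'->B->plug->A
Char 2 ('F'): step: R->1, L=6; F->plug->F->R->A->L->F->refl->D->L'->C->R'->E->plug->E
Char 3 ('A'): step: R->2, L=6; A->plug->B->R->A->L->F->refl->D->L'->C->R'->A->plug->B
Char 4 ('H'): step: R->3, L=6; H->plug->H->R->B->L->E->refl->A->L'->E->R'->B->plug->A
Char 5 ('C'): step: R->4, L=6; C->plug->C->R->F->L->G->refl->C->L'->D->R'->A->plug->B
Char 6 ('C'): step: R->5, L=6; C->plug->C->R->D->L->C->refl->G->L'->F->R'->G->plug->G
Char 7 ('C'): step: R->6, L=6; C->plug->C->R->H->L->B->refl->H->L'->G->R'->E->plug->E
Final: ciphertext=AEBABGE, RIGHT=6, LEFT=6

Answer: AEBABGE 6 6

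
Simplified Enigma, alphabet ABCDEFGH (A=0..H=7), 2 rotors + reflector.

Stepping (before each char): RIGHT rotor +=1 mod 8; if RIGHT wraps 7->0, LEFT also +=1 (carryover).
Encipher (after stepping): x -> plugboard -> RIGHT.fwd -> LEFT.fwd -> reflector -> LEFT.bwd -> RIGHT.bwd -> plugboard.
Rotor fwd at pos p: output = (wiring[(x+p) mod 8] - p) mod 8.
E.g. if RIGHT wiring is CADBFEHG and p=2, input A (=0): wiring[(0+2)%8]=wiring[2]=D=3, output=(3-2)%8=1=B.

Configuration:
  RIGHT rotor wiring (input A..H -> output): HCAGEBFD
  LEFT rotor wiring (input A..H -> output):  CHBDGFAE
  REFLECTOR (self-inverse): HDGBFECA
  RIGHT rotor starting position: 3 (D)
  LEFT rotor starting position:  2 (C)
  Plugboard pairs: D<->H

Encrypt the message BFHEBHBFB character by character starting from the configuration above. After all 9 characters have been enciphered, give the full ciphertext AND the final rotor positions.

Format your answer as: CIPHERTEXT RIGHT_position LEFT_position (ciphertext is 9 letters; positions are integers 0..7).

Char 1 ('B'): step: R->4, L=2; B->plug->B->R->F->L->C->refl->G->L'->E->R'->G->plug->G
Char 2 ('F'): step: R->5, L=2; F->plug->F->R->D->L->D->refl->B->L'->B->R'->G->plug->G
Char 3 ('H'): step: R->6, L=2; H->plug->D->R->E->L->G->refl->C->L'->F->R'->B->plug->B
Char 4 ('E'): step: R->7, L=2; E->plug->E->R->H->L->F->refl->E->L'->C->R'->G->plug->G
Char 5 ('B'): step: R->0, L->3 (L advanced); B->plug->B->R->C->L->C->refl->G->L'->H->R'->A->plug->A
Char 6 ('H'): step: R->1, L=3; H->plug->D->R->D->L->F->refl->E->L'->G->R'->H->plug->D
Char 7 ('B'): step: R->2, L=3; B->plug->B->R->E->L->B->refl->D->L'->B->R'->F->plug->F
Char 8 ('F'): step: R->3, L=3; F->plug->F->R->E->L->B->refl->D->L'->B->R'->B->plug->B
Char 9 ('B'): step: R->4, L=3; B->plug->B->R->F->L->H->refl->A->L'->A->R'->A->plug->A
Final: ciphertext=GGBGADFBA, RIGHT=4, LEFT=3

Answer: GGBGADFBA 4 3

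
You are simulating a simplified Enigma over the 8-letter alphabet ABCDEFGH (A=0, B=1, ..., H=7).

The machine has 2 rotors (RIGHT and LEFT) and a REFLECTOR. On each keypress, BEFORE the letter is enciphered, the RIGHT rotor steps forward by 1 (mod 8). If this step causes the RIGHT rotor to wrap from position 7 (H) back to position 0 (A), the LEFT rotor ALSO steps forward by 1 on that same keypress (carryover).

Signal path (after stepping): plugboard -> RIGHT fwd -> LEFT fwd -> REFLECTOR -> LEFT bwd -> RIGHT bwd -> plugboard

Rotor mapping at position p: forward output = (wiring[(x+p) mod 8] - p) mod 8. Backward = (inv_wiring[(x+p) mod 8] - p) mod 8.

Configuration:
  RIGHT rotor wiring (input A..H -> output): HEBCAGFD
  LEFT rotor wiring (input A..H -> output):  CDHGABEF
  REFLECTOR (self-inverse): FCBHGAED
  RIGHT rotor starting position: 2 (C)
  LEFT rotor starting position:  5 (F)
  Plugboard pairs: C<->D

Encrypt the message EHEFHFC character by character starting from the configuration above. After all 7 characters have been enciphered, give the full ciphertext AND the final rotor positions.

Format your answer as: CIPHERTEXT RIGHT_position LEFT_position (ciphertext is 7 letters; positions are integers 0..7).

Char 1 ('E'): step: R->3, L=5; E->plug->E->R->A->L->E->refl->G->L'->E->R'->F->plug->F
Char 2 ('H'): step: R->4, L=5; H->plug->H->R->G->L->B->refl->C->L'->F->R'->G->plug->G
Char 3 ('E'): step: R->5, L=5; E->plug->E->R->H->L->D->refl->H->L'->B->R'->A->plug->A
Char 4 ('F'): step: R->6, L=5; F->plug->F->R->E->L->G->refl->E->L'->A->R'->H->plug->H
Char 5 ('H'): step: R->7, L=5; H->plug->H->R->G->L->B->refl->C->L'->F->R'->C->plug->D
Char 6 ('F'): step: R->0, L->6 (L advanced); F->plug->F->R->G->L->C->refl->B->L'->E->R'->B->plug->B
Char 7 ('C'): step: R->1, L=6; C->plug->D->R->H->L->D->refl->H->L'->B->R'->C->plug->D
Final: ciphertext=FGAHDBD, RIGHT=1, LEFT=6

Answer: FGAHDBD 1 6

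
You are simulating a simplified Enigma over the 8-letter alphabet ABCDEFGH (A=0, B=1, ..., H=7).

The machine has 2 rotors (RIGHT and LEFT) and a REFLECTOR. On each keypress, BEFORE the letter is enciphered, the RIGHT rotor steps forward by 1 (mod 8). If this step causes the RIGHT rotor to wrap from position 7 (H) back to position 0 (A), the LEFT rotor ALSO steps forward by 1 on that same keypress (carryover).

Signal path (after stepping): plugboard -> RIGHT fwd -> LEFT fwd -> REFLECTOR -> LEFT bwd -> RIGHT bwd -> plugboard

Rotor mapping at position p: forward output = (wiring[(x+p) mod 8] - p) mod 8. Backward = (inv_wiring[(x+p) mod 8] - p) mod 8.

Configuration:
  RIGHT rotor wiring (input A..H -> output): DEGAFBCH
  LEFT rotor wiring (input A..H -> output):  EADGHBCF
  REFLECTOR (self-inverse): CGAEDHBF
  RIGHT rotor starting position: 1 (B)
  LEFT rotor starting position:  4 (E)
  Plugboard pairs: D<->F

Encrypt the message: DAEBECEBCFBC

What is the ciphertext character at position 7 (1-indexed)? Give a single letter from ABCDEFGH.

Char 1 ('D'): step: R->2, L=4; D->plug->F->R->F->L->E->refl->D->L'->A->R'->E->plug->E
Char 2 ('A'): step: R->3, L=4; A->plug->A->R->F->L->E->refl->D->L'->A->R'->F->plug->D
Char 3 ('E'): step: R->4, L=4; E->plug->E->R->H->L->C->refl->A->L'->E->R'->H->plug->H
Char 4 ('B'): step: R->5, L=4; B->plug->B->R->F->L->E->refl->D->L'->A->R'->H->plug->H
Char 5 ('E'): step: R->6, L=4; E->plug->E->R->A->L->D->refl->E->L'->F->R'->C->plug->C
Char 6 ('C'): step: R->7, L=4; C->plug->C->R->F->L->E->refl->D->L'->A->R'->A->plug->A
Char 7 ('E'): step: R->0, L->5 (L advanced); E->plug->E->R->F->L->G->refl->B->L'->G->R'->C->plug->C

C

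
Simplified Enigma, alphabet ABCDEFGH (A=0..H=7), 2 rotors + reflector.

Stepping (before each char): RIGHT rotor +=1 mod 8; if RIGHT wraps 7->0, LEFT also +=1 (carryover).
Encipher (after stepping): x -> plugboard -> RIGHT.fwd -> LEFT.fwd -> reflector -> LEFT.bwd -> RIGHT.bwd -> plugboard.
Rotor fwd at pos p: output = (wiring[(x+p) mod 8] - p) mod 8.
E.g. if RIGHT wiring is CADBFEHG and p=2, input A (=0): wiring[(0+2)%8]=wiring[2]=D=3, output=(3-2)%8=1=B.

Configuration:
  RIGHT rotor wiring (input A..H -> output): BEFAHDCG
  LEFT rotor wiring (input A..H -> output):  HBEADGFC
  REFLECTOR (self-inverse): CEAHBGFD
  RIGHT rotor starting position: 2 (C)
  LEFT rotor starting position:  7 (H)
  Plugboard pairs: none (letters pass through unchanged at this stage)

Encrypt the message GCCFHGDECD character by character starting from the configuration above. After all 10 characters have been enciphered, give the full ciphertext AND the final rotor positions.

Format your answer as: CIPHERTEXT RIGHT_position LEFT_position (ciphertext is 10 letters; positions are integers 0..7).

Char 1 ('G'): step: R->3, L=7; G->plug->G->R->B->L->A->refl->C->L'->C->R'->H->plug->H
Char 2 ('C'): step: R->4, L=7; C->plug->C->R->G->L->H->refl->D->L'->A->R'->F->plug->F
Char 3 ('C'): step: R->5, L=7; C->plug->C->R->B->L->A->refl->C->L'->C->R'->H->plug->H
Char 4 ('F'): step: R->6, L=7; F->plug->F->R->C->L->C->refl->A->L'->B->R'->G->plug->G
Char 5 ('H'): step: R->7, L=7; H->plug->H->R->D->L->F->refl->G->L'->H->R'->A->plug->A
Char 6 ('G'): step: R->0, L->0 (L advanced); G->plug->G->R->C->L->E->refl->B->L'->B->R'->A->plug->A
Char 7 ('D'): step: R->1, L=0; D->plug->D->R->G->L->F->refl->G->L'->F->R'->G->plug->G
Char 8 ('E'): step: R->2, L=0; E->plug->E->R->A->L->H->refl->D->L'->E->R'->F->plug->F
Char 9 ('C'): step: R->3, L=0; C->plug->C->R->A->L->H->refl->D->L'->E->R'->B->plug->B
Char 10 ('D'): step: R->4, L=0; D->plug->D->R->C->L->E->refl->B->L'->B->R'->G->plug->G
Final: ciphertext=HFHGAAGFBG, RIGHT=4, LEFT=0

Answer: HFHGAAGFBG 4 0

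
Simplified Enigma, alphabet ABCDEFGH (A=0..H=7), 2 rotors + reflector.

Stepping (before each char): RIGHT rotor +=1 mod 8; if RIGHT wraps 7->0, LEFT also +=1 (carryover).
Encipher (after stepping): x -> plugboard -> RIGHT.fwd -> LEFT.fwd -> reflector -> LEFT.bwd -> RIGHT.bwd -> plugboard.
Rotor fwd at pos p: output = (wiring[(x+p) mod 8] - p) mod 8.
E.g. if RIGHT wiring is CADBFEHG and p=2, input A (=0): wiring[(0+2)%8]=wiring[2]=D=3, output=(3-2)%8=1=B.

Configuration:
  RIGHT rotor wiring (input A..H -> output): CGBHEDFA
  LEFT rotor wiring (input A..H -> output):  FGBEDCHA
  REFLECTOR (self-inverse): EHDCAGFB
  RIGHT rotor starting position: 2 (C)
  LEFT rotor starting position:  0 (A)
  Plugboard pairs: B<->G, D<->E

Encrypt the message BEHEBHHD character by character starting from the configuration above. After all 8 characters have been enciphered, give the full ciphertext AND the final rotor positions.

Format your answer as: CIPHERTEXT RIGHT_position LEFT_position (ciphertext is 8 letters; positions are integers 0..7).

Answer: FBCFFBBC 2 1

Derivation:
Char 1 ('B'): step: R->3, L=0; B->plug->G->R->D->L->E->refl->A->L'->H->R'->F->plug->F
Char 2 ('E'): step: R->4, L=0; E->plug->D->R->E->L->D->refl->C->L'->F->R'->G->plug->B
Char 3 ('H'): step: R->5, L=0; H->plug->H->R->H->L->A->refl->E->L'->D->R'->C->plug->C
Char 4 ('E'): step: R->6, L=0; E->plug->D->R->A->L->F->refl->G->L'->B->R'->F->plug->F
Char 5 ('B'): step: R->7, L=0; B->plug->G->R->E->L->D->refl->C->L'->F->R'->F->plug->F
Char 6 ('H'): step: R->0, L->1 (L advanced); H->plug->H->R->A->L->F->refl->G->L'->F->R'->G->plug->B
Char 7 ('H'): step: R->1, L=1; H->plug->H->R->B->L->A->refl->E->L'->H->R'->G->plug->B
Char 8 ('D'): step: R->2, L=1; D->plug->E->R->D->L->C->refl->D->L'->C->R'->C->plug->C
Final: ciphertext=FBCFFBBC, RIGHT=2, LEFT=1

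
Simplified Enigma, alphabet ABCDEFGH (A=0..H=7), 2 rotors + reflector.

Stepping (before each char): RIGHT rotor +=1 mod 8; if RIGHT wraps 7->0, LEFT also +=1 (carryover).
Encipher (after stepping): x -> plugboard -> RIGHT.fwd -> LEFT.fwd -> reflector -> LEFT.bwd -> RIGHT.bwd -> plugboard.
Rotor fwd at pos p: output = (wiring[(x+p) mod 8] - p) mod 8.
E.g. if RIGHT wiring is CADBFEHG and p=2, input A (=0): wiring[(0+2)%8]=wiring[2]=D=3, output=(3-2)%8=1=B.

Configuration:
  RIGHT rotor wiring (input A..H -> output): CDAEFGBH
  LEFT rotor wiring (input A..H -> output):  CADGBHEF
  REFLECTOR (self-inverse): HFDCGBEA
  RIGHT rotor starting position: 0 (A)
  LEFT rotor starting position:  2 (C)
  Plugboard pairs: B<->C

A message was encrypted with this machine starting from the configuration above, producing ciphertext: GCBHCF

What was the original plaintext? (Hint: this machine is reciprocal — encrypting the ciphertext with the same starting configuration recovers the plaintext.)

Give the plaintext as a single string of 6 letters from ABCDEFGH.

Char 1 ('G'): step: R->1, L=2; G->plug->G->R->G->L->A->refl->H->L'->C->R'->A->plug->A
Char 2 ('C'): step: R->2, L=2; C->plug->B->R->C->L->H->refl->A->L'->G->R'->A->plug->A
Char 3 ('B'): step: R->3, L=2; B->plug->C->R->D->L->F->refl->B->L'->A->R'->G->plug->G
Char 4 ('H'): step: R->4, L=2; H->plug->H->R->A->L->B->refl->F->L'->D->R'->D->plug->D
Char 5 ('C'): step: R->5, L=2; C->plug->B->R->E->L->C->refl->D->L'->F->R'->D->plug->D
Char 6 ('F'): step: R->6, L=2; F->plug->F->R->G->L->A->refl->H->L'->C->R'->E->plug->E

Answer: AAGDDE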